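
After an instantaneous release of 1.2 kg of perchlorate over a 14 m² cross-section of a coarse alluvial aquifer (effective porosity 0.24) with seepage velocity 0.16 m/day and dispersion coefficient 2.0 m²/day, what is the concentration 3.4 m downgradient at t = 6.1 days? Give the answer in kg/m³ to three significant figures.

For an instantaneous plane source, C(x,t) = M/(n_e·A·√(4πDt)) · exp(−(x−vt)²/(4Dt)), with n_e·A the pore (flow) area.
Plume center vt = 0.16 × 6.1 = 0.976 m, so the well at 3.4 m is 2.424 m downgradient of the peak.
√(4πDt) = 12.38 m, giving peak height M/(n_e·A·√(4πDt)) = 1.2/(0.24 × 14 × 12.38) = 0.02885 kg/m³.
(x−vt)²/(4Dt) = (2.424)²/(4 × 2.0 × 6.1) = 0.1204; exp(−0.1204) = 0.8866.
C = 0.02885 × 0.8866 = 0.0256 kg/m³.

0.0256 kg/m³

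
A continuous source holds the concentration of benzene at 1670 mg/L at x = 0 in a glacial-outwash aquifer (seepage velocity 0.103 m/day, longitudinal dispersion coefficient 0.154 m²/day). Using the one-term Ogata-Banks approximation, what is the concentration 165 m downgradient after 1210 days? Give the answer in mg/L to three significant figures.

30.5 mg/L

For a continuous step input, C/C₀ ≈ ½·erfc((x−vt)/(2√(Dt))).
vt = 0.103 × 1210 = 124.63 m and 2√(Dt) = 2√(0.154 × 1210) = 27.30 m.
Argument (x−vt)/(2√(Dt)) = (165 − 124.63)/27.30 = 1.479; ½·erfc(1.479) = 0.01824.
C = 1670 × 0.01824 = 30.5 mg/L.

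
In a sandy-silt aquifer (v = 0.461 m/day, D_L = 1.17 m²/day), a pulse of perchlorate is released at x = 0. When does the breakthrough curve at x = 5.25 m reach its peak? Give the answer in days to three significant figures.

7.14 days

For the 1D instantaneous-source solution, setting ∂C/∂t = 0 at fixed x gives v²t² + 2Dt − x² = 0, so t = (√(D² + v²x²) − D)/v².
√(D² + v²x²) = √(1.17² + 0.461² × 5.25²) = 2.688; v² = 0.212521.
t = (2.688 − 1.17)/0.212521 = 7.14 days (vs. the pure-advection estimate x/v = 11.4 d).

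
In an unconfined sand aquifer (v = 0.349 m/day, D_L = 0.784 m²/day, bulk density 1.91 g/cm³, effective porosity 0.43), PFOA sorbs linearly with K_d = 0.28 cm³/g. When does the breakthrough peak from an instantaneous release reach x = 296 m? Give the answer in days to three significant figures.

1890 days

Retardation factor R = 1 + ρ_b·K_d/n = 1 + 1.91 × 0.28/0.43 = 2.244.
Sorption retards both mechanisms: v_R = v/R = 0.1555 m/day, D_R = D/R = 0.3494 m²/day.
Peak time from v_R²t² + 2D_R t − x² = 0: t = (√(D_R² + v_R²x²) − D_R)/v_R².
√(D_R² + v_R²x²) = √(0.3494² + 0.1555² × 296²) = 46.03; v_R² = 0.02418.
t = (46.03 − 0.3494)/0.02418 = 1890 days.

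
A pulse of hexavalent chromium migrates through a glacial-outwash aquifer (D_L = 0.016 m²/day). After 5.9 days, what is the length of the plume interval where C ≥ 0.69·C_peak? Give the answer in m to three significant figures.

0.749 m

The plume is Gaussian with σ = √(2Dt) = √(2 × 0.016 × 5.9) = 0.4345 m.
C/C_peak = exp(−Δx²/(2σ²)) = 0.69 ⇒ Δx = σ·√(−2 ln 0.69) = 0.4345 × 0.8615 = 0.3743 m.
Width = 2Δx = 0.749 m.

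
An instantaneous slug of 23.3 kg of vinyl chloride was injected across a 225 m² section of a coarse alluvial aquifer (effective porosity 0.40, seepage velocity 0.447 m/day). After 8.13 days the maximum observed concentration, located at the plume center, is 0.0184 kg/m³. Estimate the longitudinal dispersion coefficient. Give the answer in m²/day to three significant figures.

1.94 m²/day

At the plume center C_max = M/(n_e·A·√(4πDt)), so D = M²/(4πt·(n_e·A·C_max)²).
n_e·A·C_max = 0.40 × 225 × 0.0184 = 1.656 kg/m.
D = 23.3²/(4π × 8.13 × 1.656²) = 1.94 m²/day.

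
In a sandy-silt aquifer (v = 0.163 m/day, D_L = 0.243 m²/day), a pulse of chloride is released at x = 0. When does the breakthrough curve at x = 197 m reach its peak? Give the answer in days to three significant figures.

1200 days

For the 1D instantaneous-source solution, setting ∂C/∂t = 0 at fixed x gives v²t² + 2Dt − x² = 0, so t = (√(D² + v²x²) − D)/v².
√(D² + v²x²) = √(0.243² + 0.163² × 197²) = 32.11; v² = 0.026569.
t = (32.11 − 0.243)/0.026569 = 1200 days (vs. the pure-advection estimate x/v = 1210 d).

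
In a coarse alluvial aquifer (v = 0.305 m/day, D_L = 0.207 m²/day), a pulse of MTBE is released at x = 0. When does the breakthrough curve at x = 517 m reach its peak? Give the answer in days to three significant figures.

For the 1D instantaneous-source solution, setting ∂C/∂t = 0 at fixed x gives v²t² + 2Dt − x² = 0, so t = (√(D² + v²x²) − D)/v².
√(D² + v²x²) = √(0.207² + 0.305² × 517²) = 157.7; v² = 0.093025.
t = (157.7 − 0.207)/0.093025 = 1690 days (vs. the pure-advection estimate x/v = 1700 d).

1690 days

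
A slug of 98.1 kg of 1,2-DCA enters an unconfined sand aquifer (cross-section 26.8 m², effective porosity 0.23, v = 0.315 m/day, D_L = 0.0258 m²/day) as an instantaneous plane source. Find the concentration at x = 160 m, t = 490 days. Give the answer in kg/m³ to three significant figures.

0.672 kg/m³

For an instantaneous plane source, C(x,t) = M/(n_e·A·√(4πDt)) · exp(−(x−vt)²/(4Dt)), with n_e·A the pore (flow) area.
Plume center vt = 0.315 × 490 = 154.35 m, so the well at 160 m is 5.65 m downgradient of the peak.
√(4πDt) = 12.60 m, giving peak height M/(n_e·A·√(4πDt)) = 98.1/(0.23 × 26.8 × 12.60) = 1.263 kg/m³.
(x−vt)²/(4Dt) = (5.65)²/(4 × 0.0258 × 490) = 0.6313; exp(−0.6313) = 0.5319.
C = 1.263 × 0.5319 = 0.672 kg/m³.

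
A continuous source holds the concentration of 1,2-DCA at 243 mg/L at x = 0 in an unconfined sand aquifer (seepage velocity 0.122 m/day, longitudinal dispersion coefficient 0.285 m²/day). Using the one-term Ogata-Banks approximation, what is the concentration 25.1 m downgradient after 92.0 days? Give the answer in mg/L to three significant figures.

6.72 mg/L

For a continuous step input, C/C₀ ≈ ½·erfc((x−vt)/(2√(Dt))).
vt = 0.122 × 92.0 = 11.224 m and 2√(Dt) = 2√(0.285 × 92.0) = 10.24 m.
Argument (x−vt)/(2√(Dt)) = (25.1 − 11.224)/10.24 = 1.355; ½·erfc(1.355) = 0.02767.
C = 243 × 0.02767 = 6.72 mg/L.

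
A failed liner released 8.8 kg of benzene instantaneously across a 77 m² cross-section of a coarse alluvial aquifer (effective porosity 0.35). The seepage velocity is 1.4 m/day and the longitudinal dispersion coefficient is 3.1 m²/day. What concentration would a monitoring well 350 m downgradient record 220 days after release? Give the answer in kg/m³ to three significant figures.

0.00185 kg/m³

For an instantaneous plane source, C(x,t) = M/(n_e·A·√(4πDt)) · exp(−(x−vt)²/(4Dt)), with n_e·A the pore (flow) area.
Plume center vt = 1.4 × 220 = 308 m, so the well at 350 m is 42 m downgradient of the peak.
√(4πDt) = 92.58 m, giving peak height M/(n_e·A·√(4πDt)) = 8.8/(0.35 × 77 × 92.58) = 0.003527 kg/m³.
(x−vt)²/(4Dt) = (42)²/(4 × 3.1 × 220) = 0.6466; exp(−0.6466) = 0.5238.
C = 0.003527 × 0.5238 = 0.00185 kg/m³.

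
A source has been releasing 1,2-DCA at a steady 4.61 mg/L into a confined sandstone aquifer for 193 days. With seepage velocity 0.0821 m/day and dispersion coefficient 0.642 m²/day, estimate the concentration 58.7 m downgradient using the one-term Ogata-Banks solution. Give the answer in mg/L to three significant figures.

0.0149 mg/L

For a continuous step input, C/C₀ ≈ ½·erfc((x−vt)/(2√(Dt))).
vt = 0.0821 × 193 = 15.8453 m and 2√(Dt) = 2√(0.642 × 193) = 22.26 m.
Argument (x−vt)/(2√(Dt)) = (58.7 − 15.8453)/22.26 = 1.925; ½·erfc(1.925) = 0.003241.
C = 4.61 × 0.003241 = 0.0149 mg/L.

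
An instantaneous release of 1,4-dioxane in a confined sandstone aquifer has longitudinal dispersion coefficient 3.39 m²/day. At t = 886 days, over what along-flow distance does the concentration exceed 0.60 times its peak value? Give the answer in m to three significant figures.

157 m

The plume is Gaussian with σ = √(2Dt) = √(2 × 3.39 × 886) = 77.51 m.
C/C_peak = exp(−Δx²/(2σ²)) = 0.60 ⇒ Δx = σ·√(−2 ln 0.60) = 77.51 × 1.011 = 78.36 m.
Width = 2Δx = 157 m.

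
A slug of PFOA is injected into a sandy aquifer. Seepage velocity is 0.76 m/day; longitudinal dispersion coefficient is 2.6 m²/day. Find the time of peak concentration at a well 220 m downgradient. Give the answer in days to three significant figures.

285 days

For the 1D instantaneous-source solution, setting ∂C/∂t = 0 at fixed x gives v²t² + 2Dt − x² = 0, so t = (√(D² + v²x²) − D)/v².
√(D² + v²x²) = √(2.6² + 0.76² × 220²) = 167.2; v² = 0.5776.
t = (167.2 − 2.6)/0.5776 = 285 days (vs. the pure-advection estimate x/v = 289 d).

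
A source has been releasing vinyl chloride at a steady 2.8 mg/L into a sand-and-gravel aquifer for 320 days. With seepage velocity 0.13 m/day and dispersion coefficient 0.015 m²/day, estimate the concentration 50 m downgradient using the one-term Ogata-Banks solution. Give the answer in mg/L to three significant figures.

For a continuous step input, C/C₀ ≈ ½·erfc((x−vt)/(2√(Dt))).
vt = 0.13 × 320 = 41.6 m and 2√(Dt) = 2√(0.015 × 320) = 4.382 m.
Argument (x−vt)/(2√(Dt)) = (50 − 41.6)/4.382 = 1.917; ½·erfc(1.917) = 0.003354.
C = 2.8 × 0.003354 = 0.00939 mg/L.

0.00939 mg/L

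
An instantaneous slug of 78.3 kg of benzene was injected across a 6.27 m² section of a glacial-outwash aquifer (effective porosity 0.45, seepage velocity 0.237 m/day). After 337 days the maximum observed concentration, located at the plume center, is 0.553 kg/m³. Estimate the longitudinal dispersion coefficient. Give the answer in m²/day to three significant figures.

At the plume center C_max = M/(n_e·A·√(4πDt)), so D = M²/(4πt·(n_e·A·C_max)²).
n_e·A·C_max = 0.45 × 6.27 × 0.553 = 1.560 kg/m.
D = 78.3²/(4π × 337 × 1.560²) = 0.595 m²/day.

0.595 m²/day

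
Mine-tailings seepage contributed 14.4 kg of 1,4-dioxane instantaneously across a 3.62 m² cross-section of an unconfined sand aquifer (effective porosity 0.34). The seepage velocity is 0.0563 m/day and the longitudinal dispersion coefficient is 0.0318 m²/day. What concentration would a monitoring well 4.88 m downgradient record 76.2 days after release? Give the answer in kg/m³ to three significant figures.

2.05 kg/m³

For an instantaneous plane source, C(x,t) = M/(n_e·A·√(4πDt)) · exp(−(x−vt)²/(4Dt)), with n_e·A the pore (flow) area.
Plume center vt = 0.0563 × 76.2 = 4.29006 m, so the well at 4.88 m is 0.58994 m downgradient of the peak.
√(4πDt) = 5.518 m, giving peak height M/(n_e·A·√(4πDt)) = 14.4/(0.34 × 3.62 × 5.518) = 2.120 kg/m³.
(x−vt)²/(4Dt) = (0.58994)²/(4 × 0.0318 × 76.2) = 0.03591; exp(−0.03591) = 0.9647.
C = 2.120 × 0.9647 = 2.05 kg/m³.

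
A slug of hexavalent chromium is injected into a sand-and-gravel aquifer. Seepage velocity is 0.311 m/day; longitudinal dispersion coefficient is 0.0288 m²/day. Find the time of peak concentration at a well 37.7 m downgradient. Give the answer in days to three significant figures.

For the 1D instantaneous-source solution, setting ∂C/∂t = 0 at fixed x gives v²t² + 2Dt − x² = 0, so t = (√(D² + v²x²) − D)/v².
√(D² + v²x²) = √(0.0288² + 0.311² × 37.7²) = 11.72; v² = 0.096721.
t = (11.72 − 0.0288)/0.096721 = 121 days (vs. the pure-advection estimate x/v = 121 d).

121 days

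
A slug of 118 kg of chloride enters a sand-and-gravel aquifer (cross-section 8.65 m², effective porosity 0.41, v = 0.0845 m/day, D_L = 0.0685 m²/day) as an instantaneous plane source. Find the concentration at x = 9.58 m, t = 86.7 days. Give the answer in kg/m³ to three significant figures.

3.11 kg/m³

For an instantaneous plane source, C(x,t) = M/(n_e·A·√(4πDt)) · exp(−(x−vt)²/(4Dt)), with n_e·A the pore (flow) area.
Plume center vt = 0.0845 × 86.7 = 7.32615 m, so the well at 9.58 m is 2.25385 m downgradient of the peak.
√(4πDt) = 8.639 m, giving peak height M/(n_e·A·√(4πDt)) = 118/(0.41 × 8.65 × 8.639) = 3.851 kg/m³.
(x−vt)²/(4Dt) = (2.25385)²/(4 × 0.0685 × 86.7) = 0.2138; exp(−0.2138) = 0.8075.
C = 3.851 × 0.8075 = 3.11 kg/m³.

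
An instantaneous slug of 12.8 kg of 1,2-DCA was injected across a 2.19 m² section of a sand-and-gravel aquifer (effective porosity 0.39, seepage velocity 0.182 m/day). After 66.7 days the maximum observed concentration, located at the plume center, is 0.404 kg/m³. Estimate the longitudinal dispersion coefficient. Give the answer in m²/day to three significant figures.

1.64 m²/day

At the plume center C_max = M/(n_e·A·√(4πDt)), so D = M²/(4πt·(n_e·A·C_max)²).
n_e·A·C_max = 0.39 × 2.19 × 0.404 = 0.3451 kg/m.
D = 12.8²/(4π × 66.7 × 0.3451²) = 1.64 m²/day.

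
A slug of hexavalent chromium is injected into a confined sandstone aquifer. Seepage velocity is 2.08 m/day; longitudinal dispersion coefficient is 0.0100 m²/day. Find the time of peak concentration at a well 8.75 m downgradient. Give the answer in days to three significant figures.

4.20 days

For the 1D instantaneous-source solution, setting ∂C/∂t = 0 at fixed x gives v²t² + 2Dt − x² = 0, so t = (√(D² + v²x²) − D)/v².
√(D² + v²x²) = √(0.0100² + 2.08² × 8.75²) = 18.20; v² = 4.3264.
t = (18.20 − 0.0100)/4.3264 = 4.20 days (vs. the pure-advection estimate x/v = 4.21 d).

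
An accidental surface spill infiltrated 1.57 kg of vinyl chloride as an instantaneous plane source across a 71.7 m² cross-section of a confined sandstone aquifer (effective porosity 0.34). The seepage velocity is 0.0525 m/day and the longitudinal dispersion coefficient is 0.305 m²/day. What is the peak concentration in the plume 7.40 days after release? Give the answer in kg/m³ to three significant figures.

The peak of an instantaneous 1D plume sits at x = vt; there the Gaussian factor is 1 and C_max = M/(n_e·A·√(4πDt)), where n_e·A is the pore area the mass is dissolved in.
√(4πDt) = √(4π × 0.305 × 7.40) = 5.326 m, so C_max = 1.57/(0.34 × 71.7 × 5.326) = 0.0121 kg/m³.

0.0121 kg/m³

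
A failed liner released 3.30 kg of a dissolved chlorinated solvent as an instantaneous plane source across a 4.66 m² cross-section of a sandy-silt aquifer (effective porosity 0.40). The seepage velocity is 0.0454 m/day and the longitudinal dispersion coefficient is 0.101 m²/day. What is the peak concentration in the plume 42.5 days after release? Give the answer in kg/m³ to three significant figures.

The peak of an instantaneous 1D plume sits at x = vt; there the Gaussian factor is 1 and C_max = M/(n_e·A·√(4πDt)), where n_e·A is the pore area the mass is dissolved in.
√(4πDt) = √(4π × 0.101 × 42.5) = 7.344 m, so C_max = 3.30/(0.40 × 4.66 × 7.344) = 0.241 kg/m³.

0.241 kg/m³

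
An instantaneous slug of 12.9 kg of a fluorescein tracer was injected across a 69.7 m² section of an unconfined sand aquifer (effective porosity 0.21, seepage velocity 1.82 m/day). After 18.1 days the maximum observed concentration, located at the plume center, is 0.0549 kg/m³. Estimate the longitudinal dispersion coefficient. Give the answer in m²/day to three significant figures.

1.13 m²/day

At the plume center C_max = M/(n_e·A·√(4πDt)), so D = M²/(4πt·(n_e·A·C_max)²).
n_e·A·C_max = 0.21 × 69.7 × 0.0549 = 0.8036 kg/m.
D = 12.9²/(4π × 18.1 × 0.8036²) = 1.13 m²/day.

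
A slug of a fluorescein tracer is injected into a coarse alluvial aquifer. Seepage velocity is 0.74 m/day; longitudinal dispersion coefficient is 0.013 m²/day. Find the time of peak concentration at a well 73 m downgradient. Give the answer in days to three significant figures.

98.6 days

For the 1D instantaneous-source solution, setting ∂C/∂t = 0 at fixed x gives v²t² + 2Dt − x² = 0, so t = (√(D² + v²x²) − D)/v².
√(D² + v²x²) = √(0.013² + 0.74² × 73²) = 54.02; v² = 0.5476.
t = (54.02 − 0.013)/0.5476 = 98.6 days (vs. the pure-advection estimate x/v = 98.6 d).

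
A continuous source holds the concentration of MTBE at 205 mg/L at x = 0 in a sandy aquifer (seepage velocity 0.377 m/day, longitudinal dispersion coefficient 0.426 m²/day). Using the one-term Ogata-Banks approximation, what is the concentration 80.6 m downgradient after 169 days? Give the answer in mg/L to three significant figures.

For a continuous step input, C/C₀ ≈ ½·erfc((x−vt)/(2√(Dt))).
vt = 0.377 × 169 = 63.713 m and 2√(Dt) = 2√(0.426 × 169) = 16.97 m.
Argument (x−vt)/(2√(Dt)) = (80.6 − 63.713)/16.97 = 0.9951; ½·erfc(0.9951) = 0.07967.
C = 205 × 0.07967 = 16.3 mg/L.

16.3 mg/L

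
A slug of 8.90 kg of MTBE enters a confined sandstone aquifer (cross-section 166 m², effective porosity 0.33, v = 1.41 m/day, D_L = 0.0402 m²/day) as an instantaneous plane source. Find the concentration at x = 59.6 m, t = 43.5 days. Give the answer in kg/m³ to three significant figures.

0.0225 kg/m³

For an instantaneous plane source, C(x,t) = M/(n_e·A·√(4πDt)) · exp(−(x−vt)²/(4Dt)), with n_e·A the pore (flow) area.
Plume center vt = 1.41 × 43.5 = 61.335 m, so the well at 59.6 m is 1.735 m upgradient of the peak.
√(4πDt) = 4.688 m, giving peak height M/(n_e·A·√(4πDt)) = 8.90/(0.33 × 166 × 4.688) = 0.03466 kg/m³.
(x−vt)²/(4Dt) = (-1.735)²/(4 × 0.0402 × 43.5) = 0.4304; exp(−0.4304) = 0.6502.
C = 0.03466 × 0.6502 = 0.0225 kg/m³.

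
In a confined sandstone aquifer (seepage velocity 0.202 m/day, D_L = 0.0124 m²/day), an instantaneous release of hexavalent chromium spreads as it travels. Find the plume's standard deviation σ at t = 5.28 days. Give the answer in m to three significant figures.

Dispersive spreading gives a Gaussian with σ² = 2Dt; advection only shifts the center.
σ = √(2 × 0.0124 × 5.28) = 0.362 m.

0.362 m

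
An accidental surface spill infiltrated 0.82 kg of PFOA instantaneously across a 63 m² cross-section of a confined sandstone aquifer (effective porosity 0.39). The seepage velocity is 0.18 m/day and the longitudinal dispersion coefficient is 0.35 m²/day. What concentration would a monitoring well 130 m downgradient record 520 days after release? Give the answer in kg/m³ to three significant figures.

0.000113 kg/m³

For an instantaneous plane source, C(x,t) = M/(n_e·A·√(4πDt)) · exp(−(x−vt)²/(4Dt)), with n_e·A the pore (flow) area.
Plume center vt = 0.18 × 520 = 93.6 m, so the well at 130 m is 36.4 m downgradient of the peak.
√(4πDt) = 47.82 m, giving peak height M/(n_e·A·√(4πDt)) = 0.82/(0.39 × 63 × 47.82) = 0.0006979 kg/m³.
(x−vt)²/(4Dt) = (36.4)²/(4 × 0.35 × 520) = 1.820; exp(−1.820) = 0.1620.
C = 0.0006979 × 0.1620 = 0.000113 kg/m³.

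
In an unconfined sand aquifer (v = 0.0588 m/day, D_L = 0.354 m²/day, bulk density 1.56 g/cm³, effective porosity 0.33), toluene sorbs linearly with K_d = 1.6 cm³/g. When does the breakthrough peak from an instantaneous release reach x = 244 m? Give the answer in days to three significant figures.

34700 days

Retardation factor R = 1 + ρ_b·K_d/n = 1 + 1.56 × 1.6/0.33 = 8.564.
Sorption retards both mechanisms: v_R = v/R = 0.006866 m/day, D_R = D/R = 0.04134 m²/day.
Peak time from v_R²t² + 2D_R t − x² = 0: t = (√(D_R² + v_R²x²) − D_R)/v_R².
√(D_R² + v_R²x²) = √(0.04134² + 0.006866² × 244²) = 1.676; v_R² = 4.714e-05.
t = (1.676 − 0.04134)/4.714e-05 = 34700 days.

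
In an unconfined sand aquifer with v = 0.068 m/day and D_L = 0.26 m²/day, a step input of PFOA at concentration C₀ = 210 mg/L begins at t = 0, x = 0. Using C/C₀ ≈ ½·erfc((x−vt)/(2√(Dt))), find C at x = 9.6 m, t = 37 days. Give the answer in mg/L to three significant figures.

11.2 mg/L

For a continuous step input, C/C₀ ≈ ½·erfc((x−vt)/(2√(Dt))).
vt = 0.068 × 37 = 2.516 m and 2√(Dt) = 2√(0.26 × 37) = 6.203 m.
Argument (x−vt)/(2√(Dt)) = (9.6 − 2.516)/6.203 = 1.142; ½·erfc(1.142) = 0.05315.
C = 210 × 0.05315 = 11.2 mg/L.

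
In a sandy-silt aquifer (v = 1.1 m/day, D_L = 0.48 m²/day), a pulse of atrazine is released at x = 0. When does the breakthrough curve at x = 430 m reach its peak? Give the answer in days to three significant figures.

391 days

For the 1D instantaneous-source solution, setting ∂C/∂t = 0 at fixed x gives v²t² + 2Dt − x² = 0, so t = (√(D² + v²x²) − D)/v².
√(D² + v²x²) = √(0.48² + 1.1² × 430²) = 473.0; v² = 1.21.
t = (473.0 − 0.48)/1.21 = 391 days (vs. the pure-advection estimate x/v = 391 d).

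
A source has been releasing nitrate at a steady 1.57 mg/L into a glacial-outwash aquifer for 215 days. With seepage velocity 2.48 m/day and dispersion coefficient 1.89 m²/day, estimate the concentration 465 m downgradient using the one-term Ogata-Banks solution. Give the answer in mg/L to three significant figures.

For a continuous step input, C/C₀ ≈ ½·erfc((x−vt)/(2√(Dt))).
vt = 2.48 × 215 = 533.2 m and 2√(Dt) = 2√(1.89 × 215) = 40.32 m.
Argument (x−vt)/(2√(Dt)) = (465 − 533.2)/40.32 = -1.691; ½·erfc(-1.691) = 0.9916.
C = 1.57 × 0.9916 = 1.56 mg/L.

1.56 mg/L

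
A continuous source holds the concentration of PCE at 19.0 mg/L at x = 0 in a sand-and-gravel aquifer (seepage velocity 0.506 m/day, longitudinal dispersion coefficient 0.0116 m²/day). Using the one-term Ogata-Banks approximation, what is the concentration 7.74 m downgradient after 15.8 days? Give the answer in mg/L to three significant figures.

For a continuous step input, C/C₀ ≈ ½·erfc((x−vt)/(2√(Dt))).
vt = 0.506 × 15.8 = 7.9948 m and 2√(Dt) = 2√(0.0116 × 15.8) = 0.8562 m.
Argument (x−vt)/(2√(Dt)) = (7.74 − 7.9948)/0.8562 = -0.2976; ½·erfc(-0.2976) = 0.6631.
C = 19.0 × 0.6631 = 12.6 mg/L.

12.6 mg/L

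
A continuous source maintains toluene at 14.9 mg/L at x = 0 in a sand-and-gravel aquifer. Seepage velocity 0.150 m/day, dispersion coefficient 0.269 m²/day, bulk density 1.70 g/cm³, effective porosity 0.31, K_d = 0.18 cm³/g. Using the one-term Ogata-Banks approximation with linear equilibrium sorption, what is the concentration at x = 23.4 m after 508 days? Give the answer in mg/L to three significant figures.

Retardation factor R = 1 + ρ_b·K_d/n = 1 + 1.70 × 0.18/0.31 = 1.987.
Sorption retards both mechanisms: v_R = v/R = 0.07549 m/day, D_R = D/R = 0.1354 m²/day.
v_R·t = 0.07549 × 508 = 38.34892 m; 2√(D_R t) = 16.59 m; argument = (23.4 − 38.34892)/16.59 = -0.9011.
C = C₀ × ½·erfc(-0.9011) = 14.9 × 0.8987 = 13.4 mg/L.

13.4 mg/L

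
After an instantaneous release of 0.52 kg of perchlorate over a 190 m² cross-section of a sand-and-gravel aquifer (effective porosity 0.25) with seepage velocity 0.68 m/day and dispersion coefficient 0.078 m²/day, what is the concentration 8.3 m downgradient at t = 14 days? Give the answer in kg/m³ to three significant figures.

For an instantaneous plane source, C(x,t) = M/(n_e·A·√(4πDt)) · exp(−(x−vt)²/(4Dt)), with n_e·A the pore (flow) area.
Plume center vt = 0.68 × 14 = 9.52 m, so the well at 8.3 m is 1.22 m upgradient of the peak.
√(4πDt) = 3.704 m, giving peak height M/(n_e·A·√(4πDt)) = 0.52/(0.25 × 190 × 3.704) = 0.002956 kg/m³.
(x−vt)²/(4Dt) = (-1.22)²/(4 × 0.078 × 14) = 0.3408; exp(−0.3408) = 0.7112.
C = 0.002956 × 0.7112 = 0.00210 kg/m³.

0.00210 kg/m³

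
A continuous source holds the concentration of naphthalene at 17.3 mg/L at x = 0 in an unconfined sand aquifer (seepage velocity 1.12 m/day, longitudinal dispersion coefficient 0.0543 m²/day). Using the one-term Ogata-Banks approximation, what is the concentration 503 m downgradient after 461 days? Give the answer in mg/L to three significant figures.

16.8 mg/L

For a continuous step input, C/C₀ ≈ ½·erfc((x−vt)/(2√(Dt))).
vt = 1.12 × 461 = 516.32 m and 2√(Dt) = 2√(0.0543 × 461) = 10.01 m.
Argument (x−vt)/(2√(Dt)) = (503 − 516.32)/10.01 = -1.331; ½·erfc(-1.331) = 0.9701.
C = 17.3 × 0.9701 = 16.8 mg/L.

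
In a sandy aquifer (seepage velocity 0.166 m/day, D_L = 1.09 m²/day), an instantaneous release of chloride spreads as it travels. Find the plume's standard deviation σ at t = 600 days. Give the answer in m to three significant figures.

Dispersive spreading gives a Gaussian with σ² = 2Dt; advection only shifts the center.
σ = √(2 × 1.09 × 600) = 36.2 m.

36.2 m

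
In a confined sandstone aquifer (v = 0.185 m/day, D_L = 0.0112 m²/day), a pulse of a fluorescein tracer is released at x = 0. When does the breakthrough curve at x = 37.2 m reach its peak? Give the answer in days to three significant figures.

For the 1D instantaneous-source solution, setting ∂C/∂t = 0 at fixed x gives v²t² + 2Dt − x² = 0, so t = (√(D² + v²x²) − D)/v².
√(D² + v²x²) = √(0.0112² + 0.185² × 37.2²) = 6.882; v² = 0.034225.
t = (6.882 − 0.0112)/0.034225 = 201 days (vs. the pure-advection estimate x/v = 201 d).

201 days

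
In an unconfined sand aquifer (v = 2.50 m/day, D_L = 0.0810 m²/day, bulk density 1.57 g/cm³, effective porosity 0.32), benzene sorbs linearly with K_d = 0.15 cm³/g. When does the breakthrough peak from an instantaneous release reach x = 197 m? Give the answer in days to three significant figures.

137 days

Retardation factor R = 1 + ρ_b·K_d/n = 1 + 1.57 × 0.15/0.32 = 1.736.
Sorption retards both mechanisms: v_R = v/R = 1.440 m/day, D_R = D/R = 0.04666 m²/day.
Peak time from v_R²t² + 2D_R t − x² = 0: t = (√(D_R² + v_R²x²) − D_R)/v_R².
√(D_R² + v_R²x²) = √(0.04666² + 1.440² × 197²) = 283.7; v_R² = 2.074.
t = (283.7 − 0.04666)/2.074 = 137 days.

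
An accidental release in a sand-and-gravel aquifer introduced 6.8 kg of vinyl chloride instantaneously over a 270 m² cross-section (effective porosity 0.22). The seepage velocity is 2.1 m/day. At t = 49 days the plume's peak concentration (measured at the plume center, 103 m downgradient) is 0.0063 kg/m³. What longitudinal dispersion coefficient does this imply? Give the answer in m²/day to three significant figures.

0.536 m²/day

At the plume center C_max = M/(n_e·A·√(4πDt)), so D = M²/(4πt·(n_e·A·C_max)²).
n_e·A·C_max = 0.22 × 270 × 0.0063 = 0.3742 kg/m.
D = 6.8²/(4π × 49 × 0.3742²) = 0.536 m²/day.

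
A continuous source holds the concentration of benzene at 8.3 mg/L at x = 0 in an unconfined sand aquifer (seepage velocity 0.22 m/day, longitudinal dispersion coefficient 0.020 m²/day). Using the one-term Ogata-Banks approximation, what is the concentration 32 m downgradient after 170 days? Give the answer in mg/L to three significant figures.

For a continuous step input, C/C₀ ≈ ½·erfc((x−vt)/(2√(Dt))).
vt = 0.22 × 170 = 37.4 m and 2√(Dt) = 2√(0.020 × 170) = 3.688 m.
Argument (x−vt)/(2√(Dt)) = (32 − 37.4)/3.688 = -1.464; ½·erfc(-1.464) = 0.9808.
C = 8.3 × 0.9808 = 8.14 mg/L.

8.14 mg/L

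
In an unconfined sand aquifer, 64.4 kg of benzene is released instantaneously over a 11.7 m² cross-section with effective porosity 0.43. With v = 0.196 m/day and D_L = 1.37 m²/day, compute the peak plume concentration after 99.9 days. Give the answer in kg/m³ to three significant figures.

0.309 kg/m³

The peak of an instantaneous 1D plume sits at x = vt; there the Gaussian factor is 1 and C_max = M/(n_e·A·√(4πDt)), where n_e·A is the pore area the mass is dissolved in.
√(4πDt) = √(4π × 1.37 × 99.9) = 41.47 m, so C_max = 64.4/(0.43 × 11.7 × 41.47) = 0.309 kg/m³.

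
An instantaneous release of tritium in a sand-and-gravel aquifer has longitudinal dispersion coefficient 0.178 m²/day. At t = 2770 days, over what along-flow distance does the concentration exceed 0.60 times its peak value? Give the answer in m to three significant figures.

63.5 m

The plume is Gaussian with σ = √(2Dt) = √(2 × 0.178 × 2770) = 31.40 m.
C/C_peak = exp(−Δx²/(2σ²)) = 0.60 ⇒ Δx = σ·√(−2 ln 0.60) = 31.40 × 1.011 = 31.75 m.
Width = 2Δx = 63.5 m.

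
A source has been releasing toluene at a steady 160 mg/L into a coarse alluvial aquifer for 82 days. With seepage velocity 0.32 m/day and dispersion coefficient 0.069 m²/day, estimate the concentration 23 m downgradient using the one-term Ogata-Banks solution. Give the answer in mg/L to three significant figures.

133 mg/L

For a continuous step input, C/C₀ ≈ ½·erfc((x−vt)/(2√(Dt))).
vt = 0.32 × 82 = 26.24 m and 2√(Dt) = 2√(0.069 × 82) = 4.757 m.
Argument (x−vt)/(2√(Dt)) = (23 − 26.24)/4.757 = -0.6811; ½·erfc(-0.6811) = 0.8323.
C = 160 × 0.8323 = 133 mg/L.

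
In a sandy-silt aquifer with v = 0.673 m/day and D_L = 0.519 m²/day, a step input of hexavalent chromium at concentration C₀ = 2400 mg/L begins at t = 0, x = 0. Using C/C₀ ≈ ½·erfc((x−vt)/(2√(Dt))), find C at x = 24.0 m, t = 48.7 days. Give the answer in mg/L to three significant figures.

2140 mg/L

For a continuous step input, C/C₀ ≈ ½·erfc((x−vt)/(2√(Dt))).
vt = 0.673 × 48.7 = 32.7751 m and 2√(Dt) = 2√(0.519 × 48.7) = 10.05 m.
Argument (x−vt)/(2√(Dt)) = (24.0 − 32.7751)/10.05 = -0.8731; ½·erfc(-0.8731) = 0.8915.
C = 2400 × 0.8915 = 2140 mg/L.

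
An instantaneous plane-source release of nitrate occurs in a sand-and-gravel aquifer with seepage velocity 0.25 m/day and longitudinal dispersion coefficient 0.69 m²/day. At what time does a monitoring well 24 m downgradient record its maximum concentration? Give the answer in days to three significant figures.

For the 1D instantaneous-source solution, setting ∂C/∂t = 0 at fixed x gives v²t² + 2Dt − x² = 0, so t = (√(D² + v²x²) − D)/v².
√(D² + v²x²) = √(0.69² + 0.25² × 24²) = 6.040; v² = 0.0625.
t = (6.040 − 0.69)/0.0625 = 85.6 days (vs. the pure-advection estimate x/v = 96.0 d).

85.6 days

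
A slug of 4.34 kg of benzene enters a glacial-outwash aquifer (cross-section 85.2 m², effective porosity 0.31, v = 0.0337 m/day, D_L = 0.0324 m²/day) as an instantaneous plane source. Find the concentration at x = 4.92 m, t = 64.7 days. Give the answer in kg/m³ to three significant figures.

For an instantaneous plane source, C(x,t) = M/(n_e·A·√(4πDt)) · exp(−(x−vt)²/(4Dt)), with n_e·A the pore (flow) area.
Plume center vt = 0.0337 × 64.7 = 2.18039 m, so the well at 4.92 m is 2.73961 m downgradient of the peak.
√(4πDt) = 5.133 m, giving peak height M/(n_e·A·√(4πDt)) = 4.34/(0.31 × 85.2 × 5.133) = 0.03201 kg/m³.
(x−vt)²/(4Dt) = (2.73961)²/(4 × 0.0324 × 64.7) = 0.8951; exp(−0.8951) = 0.4086.
C = 0.03201 × 0.4086 = 0.0131 kg/m³.

0.0131 kg/m³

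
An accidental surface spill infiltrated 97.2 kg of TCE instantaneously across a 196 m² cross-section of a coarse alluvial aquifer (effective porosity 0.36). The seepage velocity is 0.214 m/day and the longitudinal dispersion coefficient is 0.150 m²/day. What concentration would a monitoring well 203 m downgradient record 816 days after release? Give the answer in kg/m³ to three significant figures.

For an instantaneous plane source, C(x,t) = M/(n_e·A·√(4πDt)) · exp(−(x−vt)²/(4Dt)), with n_e·A the pore (flow) area.
Plume center vt = 0.214 × 816 = 174.624 m, so the well at 203 m is 28.376 m downgradient of the peak.
√(4πDt) = 39.22 m, giving peak height M/(n_e·A·√(4πDt)) = 97.2/(0.36 × 196 × 39.22) = 0.03512 kg/m³.
(x−vt)²/(4Dt) = (28.376)²/(4 × 0.150 × 816) = 1.645; exp(−1.645) = 0.1930.
C = 0.03512 × 0.1930 = 0.00678 kg/m³.

0.00678 kg/m³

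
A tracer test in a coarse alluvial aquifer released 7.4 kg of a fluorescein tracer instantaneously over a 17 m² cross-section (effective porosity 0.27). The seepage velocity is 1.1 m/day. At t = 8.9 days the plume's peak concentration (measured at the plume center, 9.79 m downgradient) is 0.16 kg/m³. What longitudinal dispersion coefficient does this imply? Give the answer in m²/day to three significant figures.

At the plume center C_max = M/(n_e·A·√(4πDt)), so D = M²/(4πt·(n_e·A·C_max)²).
n_e·A·C_max = 0.27 × 17 × 0.16 = 0.7344 kg/m.
D = 7.4²/(4π × 8.9 × 0.7344²) = 0.908 m²/day.

0.908 m²/day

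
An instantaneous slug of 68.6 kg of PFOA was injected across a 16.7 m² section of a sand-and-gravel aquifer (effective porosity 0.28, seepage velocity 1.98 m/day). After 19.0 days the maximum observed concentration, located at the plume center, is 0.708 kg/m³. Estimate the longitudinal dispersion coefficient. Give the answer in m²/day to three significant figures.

At the plume center C_max = M/(n_e·A·√(4πDt)), so D = M²/(4πt·(n_e·A·C_max)²).
n_e·A·C_max = 0.28 × 16.7 × 0.708 = 3.311 kg/m.
D = 68.6²/(4π × 19.0 × 3.311²) = 1.80 m²/day.

1.80 m²/day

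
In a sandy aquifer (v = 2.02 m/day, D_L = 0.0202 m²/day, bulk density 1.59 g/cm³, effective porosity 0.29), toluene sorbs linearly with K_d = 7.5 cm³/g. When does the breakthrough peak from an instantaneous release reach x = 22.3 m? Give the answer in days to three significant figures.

Retardation factor R = 1 + ρ_b·K_d/n = 1 + 1.59 × 7.5/0.29 = 42.12.
Sorption retards both mechanisms: v_R = v/R = 0.04796 m/day, D_R = D/R = 0.0004796 m²/day.
Peak time from v_R²t² + 2D_R t − x² = 0: t = (√(D_R² + v_R²x²) − D_R)/v_R².
√(D_R² + v_R²x²) = √(0.0004796² + 0.04796² × 22.3²) = 1.070; v_R² = 0.002300.
t = (1.070 − 0.0004796)/0.002300 = 465 days.

465 days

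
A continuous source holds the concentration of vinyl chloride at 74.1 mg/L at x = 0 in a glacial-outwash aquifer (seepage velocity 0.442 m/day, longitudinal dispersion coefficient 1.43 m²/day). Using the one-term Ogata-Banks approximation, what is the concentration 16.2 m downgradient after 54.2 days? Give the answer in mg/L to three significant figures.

For a continuous step input, C/C₀ ≈ ½·erfc((x−vt)/(2√(Dt))).
vt = 0.442 × 54.2 = 23.9564 m and 2√(Dt) = 2√(1.43 × 54.2) = 17.61 m.
Argument (x−vt)/(2√(Dt)) = (16.2 − 23.9564)/17.61 = -0.4405; ½·erfc(-0.4405) = 0.7333.
C = 74.1 × 0.7333 = 54.3 mg/L.

54.3 mg/L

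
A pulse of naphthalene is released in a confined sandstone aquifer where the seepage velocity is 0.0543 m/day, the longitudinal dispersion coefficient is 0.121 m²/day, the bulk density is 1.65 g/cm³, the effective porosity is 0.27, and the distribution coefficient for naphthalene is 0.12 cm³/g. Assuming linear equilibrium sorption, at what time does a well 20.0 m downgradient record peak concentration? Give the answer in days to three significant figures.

571 days

Retardation factor R = 1 + ρ_b·K_d/n = 1 + 1.65 × 0.12/0.27 = 1.733.
Sorption retards both mechanisms: v_R = v/R = 0.03133 m/day, D_R = D/R = 0.06982 m²/day.
Peak time from v_R²t² + 2D_R t − x² = 0: t = (√(D_R² + v_R²x²) − D_R)/v_R².
√(D_R² + v_R²x²) = √(0.06982² + 0.03133² × 20.0²) = 0.6305; v_R² = 0.0009816.
t = (0.6305 − 0.06982)/0.0009816 = 571 days.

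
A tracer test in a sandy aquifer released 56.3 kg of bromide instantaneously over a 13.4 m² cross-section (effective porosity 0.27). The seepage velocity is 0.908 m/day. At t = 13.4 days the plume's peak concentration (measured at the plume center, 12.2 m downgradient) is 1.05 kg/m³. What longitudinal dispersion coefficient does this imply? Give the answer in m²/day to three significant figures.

1.30 m²/day

At the plume center C_max = M/(n_e·A·√(4πDt)), so D = M²/(4πt·(n_e·A·C_max)²).
n_e·A·C_max = 0.27 × 13.4 × 1.05 = 3.799 kg/m.
D = 56.3²/(4π × 13.4 × 3.799²) = 1.30 m²/day.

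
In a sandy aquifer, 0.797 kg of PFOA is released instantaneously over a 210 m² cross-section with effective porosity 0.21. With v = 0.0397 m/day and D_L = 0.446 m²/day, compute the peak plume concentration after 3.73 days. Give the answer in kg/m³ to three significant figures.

The peak of an instantaneous 1D plume sits at x = vt; there the Gaussian factor is 1 and C_max = M/(n_e·A·√(4πDt)), where n_e·A is the pore area the mass is dissolved in.
√(4πDt) = √(4π × 0.446 × 3.73) = 4.572 m, so C_max = 0.797/(0.21 × 210 × 4.572) = 0.00395 kg/m³.

0.00395 kg/m³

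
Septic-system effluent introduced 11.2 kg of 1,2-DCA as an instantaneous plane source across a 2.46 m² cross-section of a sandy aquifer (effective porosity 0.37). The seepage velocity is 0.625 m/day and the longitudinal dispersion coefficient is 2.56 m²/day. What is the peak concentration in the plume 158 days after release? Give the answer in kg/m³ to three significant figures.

The peak of an instantaneous 1D plume sits at x = vt; there the Gaussian factor is 1 and C_max = M/(n_e·A·√(4πDt)), where n_e·A is the pore area the mass is dissolved in.
√(4πDt) = √(4π × 2.56 × 158) = 71.29 m, so C_max = 11.2/(0.37 × 2.46 × 71.29) = 0.173 kg/m³.

0.173 kg/m³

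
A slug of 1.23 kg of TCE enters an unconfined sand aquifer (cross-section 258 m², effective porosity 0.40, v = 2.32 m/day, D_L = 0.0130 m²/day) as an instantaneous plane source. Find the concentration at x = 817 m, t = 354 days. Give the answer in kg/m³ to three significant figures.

For an instantaneous plane source, C(x,t) = M/(n_e·A·√(4πDt)) · exp(−(x−vt)²/(4Dt)), with n_e·A the pore (flow) area.
Plume center vt = 2.32 × 354 = 821.28 m, so the well at 817 m is 4.28 m upgradient of the peak.
√(4πDt) = 7.605 m, giving peak height M/(n_e·A·√(4πDt)) = 1.23/(0.40 × 258 × 7.605) = 0.001567 kg/m³.
(x−vt)²/(4Dt) = (-4.28)²/(4 × 0.0130 × 354) = 0.9951; exp(−0.9951) = 0.3697.
C = 0.001567 × 0.3697 = 0.000579 kg/m³.

0.000579 kg/m³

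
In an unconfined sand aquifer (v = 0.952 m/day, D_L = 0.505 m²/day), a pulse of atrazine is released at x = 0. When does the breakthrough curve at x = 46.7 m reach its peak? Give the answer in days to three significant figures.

48.5 days

For the 1D instantaneous-source solution, setting ∂C/∂t = 0 at fixed x gives v²t² + 2Dt − x² = 0, so t = (√(D² + v²x²) − D)/v².
√(D² + v²x²) = √(0.505² + 0.952² × 46.7²) = 44.46; v² = 0.906304.
t = (44.46 − 0.505)/0.906304 = 48.5 days (vs. the pure-advection estimate x/v = 49.1 d).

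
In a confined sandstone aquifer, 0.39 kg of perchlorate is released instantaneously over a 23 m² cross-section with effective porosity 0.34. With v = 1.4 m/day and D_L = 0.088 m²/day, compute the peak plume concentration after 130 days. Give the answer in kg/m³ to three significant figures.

0.00416 kg/m³

The peak of an instantaneous 1D plume sits at x = vt; there the Gaussian factor is 1 and C_max = M/(n_e·A·√(4πDt)), where n_e·A is the pore area the mass is dissolved in.
√(4πDt) = √(4π × 0.088 × 130) = 11.99 m, so C_max = 0.39/(0.34 × 23 × 11.99) = 0.00416 kg/m³.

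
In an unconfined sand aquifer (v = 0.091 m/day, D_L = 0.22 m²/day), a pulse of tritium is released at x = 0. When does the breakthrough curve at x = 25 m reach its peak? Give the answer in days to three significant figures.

249 days

For the 1D instantaneous-source solution, setting ∂C/∂t = 0 at fixed x gives v²t² + 2Dt − x² = 0, so t = (√(D² + v²x²) − D)/v².
√(D² + v²x²) = √(0.22² + 0.091² × 25²) = 2.286; v² = 0.008281.
t = (2.286 − 0.22)/0.008281 = 249 days (vs. the pure-advection estimate x/v = 275 d).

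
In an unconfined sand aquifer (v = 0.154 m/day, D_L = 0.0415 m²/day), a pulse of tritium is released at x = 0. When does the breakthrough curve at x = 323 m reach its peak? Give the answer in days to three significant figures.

2100 days

For the 1D instantaneous-source solution, setting ∂C/∂t = 0 at fixed x gives v²t² + 2Dt − x² = 0, so t = (√(D² + v²x²) − D)/v².
√(D² + v²x²) = √(0.0415² + 0.154² × 323²) = 49.74; v² = 0.023716.
t = (49.74 − 0.0415)/0.023716 = 2100 days (vs. the pure-advection estimate x/v = 2100 d).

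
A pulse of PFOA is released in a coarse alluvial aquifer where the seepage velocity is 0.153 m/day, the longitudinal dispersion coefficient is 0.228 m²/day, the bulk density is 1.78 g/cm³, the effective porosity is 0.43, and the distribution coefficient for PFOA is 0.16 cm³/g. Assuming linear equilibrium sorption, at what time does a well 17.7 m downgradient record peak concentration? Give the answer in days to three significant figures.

Retardation factor R = 1 + ρ_b·K_d/n = 1 + 1.78 × 0.16/0.43 = 1.662.
Sorption retards both mechanisms: v_R = v/R = 0.09206 m/day, D_R = D/R = 0.1372 m²/day.
Peak time from v_R²t² + 2D_R t − x² = 0: t = (√(D_R² + v_R²x²) − D_R)/v_R².
√(D_R² + v_R²x²) = √(0.1372² + 0.09206² × 17.7²) = 1.635; v_R² = 0.008475.
t = (1.635 − 0.1372)/0.008475 = 177 days.

177 days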